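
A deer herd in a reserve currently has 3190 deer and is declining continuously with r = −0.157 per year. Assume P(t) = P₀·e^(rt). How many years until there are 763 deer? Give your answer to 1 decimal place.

t ≈ 9.1 years

763 = 3190 · e^(-0.157·t)
t = ln(763/3190) / -0.157 = ln(0.23918) / -0.157 = -1.43052 / -0.157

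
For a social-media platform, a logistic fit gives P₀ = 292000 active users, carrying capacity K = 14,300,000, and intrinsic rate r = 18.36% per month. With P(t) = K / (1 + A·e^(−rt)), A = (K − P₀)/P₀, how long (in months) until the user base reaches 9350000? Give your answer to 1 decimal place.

t ≈ 24.5 months

A = (14300000 − 292000)/292000 = 47.9726
9350000 = 14300000/(1 + 47.9726·e^(−0.1836t)) → 1 + 47.9726·e^(−0.1836t) = 1.52941
e^(−0.1836t) = 0.011036 → t = ln(90.61492)/0.1836 = 4.50662/0.1836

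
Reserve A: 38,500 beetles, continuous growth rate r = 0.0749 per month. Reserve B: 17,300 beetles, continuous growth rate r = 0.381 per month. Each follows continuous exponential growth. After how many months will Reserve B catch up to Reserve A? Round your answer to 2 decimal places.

38500·e^(0.0749t) = 17300·e^(0.381t)
38500/17300 = e^((0.381 − 0.0749)t) → ln(2.22543) = 0.3061·t
t = 0.79995 / 0.3061

t ≈ 2.61 months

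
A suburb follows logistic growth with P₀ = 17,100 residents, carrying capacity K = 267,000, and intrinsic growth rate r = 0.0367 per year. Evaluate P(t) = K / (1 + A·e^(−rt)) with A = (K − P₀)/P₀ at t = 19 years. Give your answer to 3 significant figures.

A = (267000 − 17100)/17100 = 14.61404
P(19) = 267000 / (1 + 14.61404·e^(−0.0367·19)) = 267000 / (1 + 14.61404·0.497928)
= 267000 / 8.27674 ≈ 32259.09

≈ 32,300 residents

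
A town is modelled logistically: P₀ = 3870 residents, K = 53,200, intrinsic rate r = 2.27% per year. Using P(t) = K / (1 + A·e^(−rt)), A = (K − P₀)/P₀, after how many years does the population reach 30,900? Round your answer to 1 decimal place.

A = (53200 − 3870)/3870 = 12.74677
30900 = 53200/(1 + 12.74677·e^(−0.0227t)) → 1 + 12.74677·e^(−0.0227t) = 1.72168
e^(−0.0227t) = 0.056617 → t = ln(17.66256)/0.0227 = 2.87145/0.0227

t ≈ 126.5 years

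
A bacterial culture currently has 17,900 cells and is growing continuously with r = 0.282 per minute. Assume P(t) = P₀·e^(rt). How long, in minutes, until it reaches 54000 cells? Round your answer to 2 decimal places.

54000 = 17900 · e^(0.282·t)
t = ln(54000/17900) / 0.282 = ln(3.01676) / 0.282 = 1.10418 / 0.282

t ≈ 3.92 minutes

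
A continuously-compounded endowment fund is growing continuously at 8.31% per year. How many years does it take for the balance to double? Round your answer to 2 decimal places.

doubling time = ln(2) / |r| = 0.69315 / 0.0831

doubling time ≈ 8.34 years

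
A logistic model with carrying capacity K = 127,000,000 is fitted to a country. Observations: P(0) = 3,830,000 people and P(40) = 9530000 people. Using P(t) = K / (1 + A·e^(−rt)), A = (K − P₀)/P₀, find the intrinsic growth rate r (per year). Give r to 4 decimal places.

A = (127000000 − 3830000)/3830000 = 32.15927
9530000 = 127000000/(1 + 32.15927·e^(−r·40)) → e^(−40r) = (13.32634 − 1)/32.15927 = 0.38329
r = −ln(0.38329)/40 = 0.95896/40

r ≈ 0.0240 per year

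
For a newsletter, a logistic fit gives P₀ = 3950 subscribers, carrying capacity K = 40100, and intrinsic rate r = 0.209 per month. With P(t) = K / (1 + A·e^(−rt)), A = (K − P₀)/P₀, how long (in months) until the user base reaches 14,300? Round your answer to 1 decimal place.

t ≈ 7.8 months

A = (40100 − 3950)/3950 = 9.1519
14300 = 40100/(1 + 9.1519·e^(−0.209t)) → 1 + 9.1519·e^(−0.209t) = 2.8042
e^(−0.209t) = 0.197139 → t = ln(5.07256)/0.209 = 1.62385/0.209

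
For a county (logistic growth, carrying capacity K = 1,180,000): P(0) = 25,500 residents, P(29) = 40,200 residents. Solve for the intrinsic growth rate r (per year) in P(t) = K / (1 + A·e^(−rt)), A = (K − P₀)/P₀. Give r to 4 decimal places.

r ≈ 0.0161 per year

A = (1180000 − 25500)/25500 = 45.27451
40200 = 1180000/(1 + 45.27451·e^(−r·29)) → e^(−29r) = (29.35323 − 1)/45.27451 = 0.626252
r = −ln(0.626252)/29 = 0.468/29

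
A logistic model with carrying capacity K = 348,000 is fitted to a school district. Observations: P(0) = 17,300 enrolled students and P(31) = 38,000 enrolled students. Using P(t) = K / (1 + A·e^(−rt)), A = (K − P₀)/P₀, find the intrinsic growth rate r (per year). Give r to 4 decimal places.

r ≈ 0.0275 per year

A = (348000 − 17300)/17300 = 19.11561
38000 = 348000/(1 + 19.11561·e^(−r·31)) → e^(−31r) = (9.15789 − 1)/19.11561 = 0.426766
r = −ln(0.426766)/31 = 0.85152/31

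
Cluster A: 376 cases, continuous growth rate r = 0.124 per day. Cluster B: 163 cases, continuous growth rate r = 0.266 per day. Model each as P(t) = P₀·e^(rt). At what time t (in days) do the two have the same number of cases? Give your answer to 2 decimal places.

376·e^(0.124t) = 163·e^(0.266t)
376/163 = e^((0.266 − 0.124)t) → ln(2.30675) = 0.142·t
t = 0.83584 / 0.142

t ≈ 5.89 days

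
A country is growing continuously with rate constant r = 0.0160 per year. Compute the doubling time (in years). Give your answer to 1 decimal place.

doubling time = ln(2) / |r| = 0.69315 / 0.016

doubling time ≈ 43.3 years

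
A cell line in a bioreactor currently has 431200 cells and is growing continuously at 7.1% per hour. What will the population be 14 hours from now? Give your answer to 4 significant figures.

≈ 1,165,000 cells

P(14) = 431200 · e^(0.071·14) = 431200 · e^(0.994)
= 431200 · 2.70202 ≈ 1165111.44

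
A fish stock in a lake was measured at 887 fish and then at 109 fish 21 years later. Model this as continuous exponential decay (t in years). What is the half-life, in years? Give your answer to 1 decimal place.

half-life ≈ 6.9 years

r = ln(109/887) / 21 = ln(0.12289) / 21 ≈ -0.099833 per year
half-life = ln 2 / |r| = 0.69315 / 0.099833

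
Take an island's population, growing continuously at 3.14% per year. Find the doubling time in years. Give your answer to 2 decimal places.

doubling time ≈ 22.07 years

doubling time = ln(2) / |r| = 0.69315 / 0.0314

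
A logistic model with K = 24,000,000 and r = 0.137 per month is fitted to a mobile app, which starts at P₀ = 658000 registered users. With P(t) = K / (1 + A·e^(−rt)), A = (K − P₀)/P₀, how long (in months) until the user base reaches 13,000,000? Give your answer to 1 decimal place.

t ≈ 27.3 months

A = (24000000 − 658000)/658000 = 35.47416
13000000 = 24000000/(1 + 35.47416·e^(−0.137t)) → 1 + 35.47416·e^(−0.137t) = 1.84615
e^(−0.137t) = 0.023853 → t = ln(41.92401)/0.137 = 3.73586/0.137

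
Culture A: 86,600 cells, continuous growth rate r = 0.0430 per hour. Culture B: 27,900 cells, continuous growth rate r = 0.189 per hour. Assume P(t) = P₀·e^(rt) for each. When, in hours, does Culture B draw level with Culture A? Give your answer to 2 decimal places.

t ≈ 7.76 hours

86600·e^(0.043t) = 27900·e^(0.189t)
86600/27900 = e^((0.189 − 0.043)t) → ln(3.10394) = 0.146·t
t = 1.13267 / 0.146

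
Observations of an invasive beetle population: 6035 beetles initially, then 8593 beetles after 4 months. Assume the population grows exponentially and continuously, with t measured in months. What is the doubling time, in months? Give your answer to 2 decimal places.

r = ln(8593/6035) / 4 = ln(1.42386) / 4 ≈ 0.088343 per month
doubling time = ln 2 / |r| = 0.69315 / 0.088343

doubling time ≈ 7.85 months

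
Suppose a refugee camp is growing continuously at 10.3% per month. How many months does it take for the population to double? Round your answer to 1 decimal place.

doubling time = ln(2) / |r| = 0.69315 / 0.103

doubling time ≈ 6.7 months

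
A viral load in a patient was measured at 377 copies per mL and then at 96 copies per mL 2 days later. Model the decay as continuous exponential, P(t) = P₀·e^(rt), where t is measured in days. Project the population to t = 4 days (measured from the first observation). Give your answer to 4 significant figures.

≈ 24.45 copies per mL

r = ln(96/377) / 2 ≈ -0.683948 per day
P(4) = 377 · e^(-0.683948·4) = 377 · 0.06484 ≈ 24.45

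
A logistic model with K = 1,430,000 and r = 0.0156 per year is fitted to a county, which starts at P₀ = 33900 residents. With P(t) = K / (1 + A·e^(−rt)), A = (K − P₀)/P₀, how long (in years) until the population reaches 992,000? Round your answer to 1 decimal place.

t ≈ 290.7 years

A = (1430000 − 33900)/33900 = 41.18289
992000 = 1430000/(1 + 41.18289·e^(−0.0156t)) → 1 + 41.18289·e^(−0.0156t) = 1.44153
e^(−0.0156t) = 0.010721 → t = ln(93.27267)/0.0156 = 4.53553/0.0156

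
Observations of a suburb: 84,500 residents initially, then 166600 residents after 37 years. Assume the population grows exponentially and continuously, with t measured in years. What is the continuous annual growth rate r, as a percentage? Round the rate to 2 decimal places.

r ≈ 1.83% per year

166600 = 84500 · e^(r·37)
e^(37r) = 166600/84500 = 1.9716
r = ln(1.9716) / 37 = 0.67884 / 37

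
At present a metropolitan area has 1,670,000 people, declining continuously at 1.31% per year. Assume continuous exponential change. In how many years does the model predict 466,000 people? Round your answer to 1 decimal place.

t ≈ 97.4 years

466000 = 1670000 · e^(-0.0131·t)
t = ln(466000/1670000) / -0.0131 = ln(0.27904) / -0.0131 = -1.27639 / -0.0131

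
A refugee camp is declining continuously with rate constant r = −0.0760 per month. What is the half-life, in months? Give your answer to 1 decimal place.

half-life = ln(2) / |r| = 0.69315 / 0.076

half-life ≈ 9.1 months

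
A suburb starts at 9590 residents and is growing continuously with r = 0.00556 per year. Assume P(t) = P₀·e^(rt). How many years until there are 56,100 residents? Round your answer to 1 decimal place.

56100 = 9590 · e^(0.00556·t)
t = ln(56100/9590) / 0.00556 = ln(5.84984) / 0.00556 = 1.76641 / 0.00556

t ≈ 317.7 years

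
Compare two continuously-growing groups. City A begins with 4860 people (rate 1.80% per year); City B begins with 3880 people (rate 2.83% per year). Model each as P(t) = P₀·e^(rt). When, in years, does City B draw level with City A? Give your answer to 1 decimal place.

t ≈ 21.9 years

4860·e^(0.018t) = 3880·e^(0.0283t)
4860/3880 = e^((0.0283 − 0.018)t) → ln(1.25258) = 0.0103·t
t = 0.2252 / 0.0103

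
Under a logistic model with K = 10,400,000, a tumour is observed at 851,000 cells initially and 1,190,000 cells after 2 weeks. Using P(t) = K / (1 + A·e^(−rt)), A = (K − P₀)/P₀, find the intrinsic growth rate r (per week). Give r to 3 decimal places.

r ≈ 0.186 per week

A = (10400000 − 851000)/851000 = 11.22092
1190000 = 10400000/(1 + 11.22092·e^(−r·2)) → e^(−2r) = (8.7395 − 1)/11.22092 = 0.689738
r = −ln(0.689738)/2 = 0.37144/2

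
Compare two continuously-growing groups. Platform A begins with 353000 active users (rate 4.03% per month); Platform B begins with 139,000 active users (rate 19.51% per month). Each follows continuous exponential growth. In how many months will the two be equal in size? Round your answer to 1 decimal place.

t ≈ 6.0 months

353000·e^(0.0403t) = 139000·e^(0.1951t)
353000/139000 = e^((0.1951 − 0.0403)t) → ln(2.53957) = 0.1548·t
t = 0.93199 / 0.1548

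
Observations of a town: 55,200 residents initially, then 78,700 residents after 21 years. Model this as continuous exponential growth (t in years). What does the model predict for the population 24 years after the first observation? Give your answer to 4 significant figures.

≈ 82,790 residents

r = ln(78700/55200) / 21 ≈ 0.01689 per year
P(24) = 55200 · e^(0.01689·24) = 55200 · 1.49983 ≈ 82790.37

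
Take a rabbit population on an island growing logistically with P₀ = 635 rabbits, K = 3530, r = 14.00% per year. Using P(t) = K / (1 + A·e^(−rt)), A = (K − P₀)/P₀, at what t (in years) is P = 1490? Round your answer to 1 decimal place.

A = (3530 − 635)/635 = 4.55906
1490 = 3530/(1 + 4.55906·e^(−0.14t)) → 1 + 4.55906·e^(−0.14t) = 2.36913
e^(−0.14t) = 0.300309 → t = ln(3.3299)/0.14 = 1.20294/0.14

t ≈ 8.6 years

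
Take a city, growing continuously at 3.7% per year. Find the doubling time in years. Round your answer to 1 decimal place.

doubling time ≈ 18.7 years

doubling time = ln(2) / |r| = 0.69315 / 0.037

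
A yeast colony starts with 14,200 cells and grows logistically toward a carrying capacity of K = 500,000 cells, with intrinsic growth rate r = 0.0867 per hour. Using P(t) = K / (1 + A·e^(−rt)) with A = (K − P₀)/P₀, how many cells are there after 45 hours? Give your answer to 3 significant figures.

≈ 296,000 cells

A = (500000 − 14200)/14200 = 34.21127
P(45) = 500000 / (1 + 34.21127·e^(−0.0867·45)) = 500000 / (1 + 34.21127·0.020212)
= 500000 / 1.69146 ≈ 295602.01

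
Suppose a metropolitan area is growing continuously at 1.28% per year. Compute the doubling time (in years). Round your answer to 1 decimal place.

doubling time = ln(2) / |r| = 0.69315 / 0.0128

doubling time ≈ 54.2 years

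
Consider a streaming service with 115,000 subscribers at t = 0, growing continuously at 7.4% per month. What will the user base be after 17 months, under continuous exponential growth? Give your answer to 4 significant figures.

≈ 404,600 subscribers

P(17) = 115000 · e^(0.074·17) = 115000 · e^(1.258)
= 115000 · 3.51838 ≈ 404613.43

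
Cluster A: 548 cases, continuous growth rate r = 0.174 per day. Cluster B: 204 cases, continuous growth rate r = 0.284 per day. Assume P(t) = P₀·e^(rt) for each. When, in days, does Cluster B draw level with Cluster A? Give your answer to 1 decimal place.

548·e^(0.174t) = 204·e^(0.284t)
548/204 = e^((0.284 − 0.174)t) → ln(2.68627) = 0.11·t
t = 0.98816 / 0.11

t ≈ 9.0 days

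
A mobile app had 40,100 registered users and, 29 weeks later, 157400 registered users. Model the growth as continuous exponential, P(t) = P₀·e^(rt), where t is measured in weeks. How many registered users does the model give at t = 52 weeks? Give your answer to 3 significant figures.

≈ 466,000 registered users

r = ln(157400/40100) / 29 ≈ 0.047152 per week
P(52) = 40100 · e^(0.047152·52) = 40100 · 11.61056 ≈ 465583.33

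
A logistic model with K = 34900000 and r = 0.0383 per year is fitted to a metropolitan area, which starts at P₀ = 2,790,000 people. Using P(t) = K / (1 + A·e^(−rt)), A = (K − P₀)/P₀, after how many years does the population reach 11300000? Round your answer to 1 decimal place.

t ≈ 44.6 years

A = (34900000 − 2790000)/2790000 = 11.50896
11300000 = 34900000/(1 + 11.50896·e^(−0.0383t)) → 1 + 11.50896·e^(−0.0383t) = 3.0885
e^(−0.0383t) = 0.181467 → t = ln(5.51065)/0.0383 = 1.70668/0.0383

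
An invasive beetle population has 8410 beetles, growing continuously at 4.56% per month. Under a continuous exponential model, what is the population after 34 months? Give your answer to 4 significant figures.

≈ 39,640 beetles

P(34) = 8410 · e^(0.0456·34) = 8410 · e^(1.5504)
= 8410 · 4.71336 ≈ 39639.32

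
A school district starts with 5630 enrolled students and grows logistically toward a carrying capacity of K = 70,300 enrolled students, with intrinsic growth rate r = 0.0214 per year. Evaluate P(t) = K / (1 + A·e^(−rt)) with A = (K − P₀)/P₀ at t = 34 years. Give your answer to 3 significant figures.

A = (70300 − 5630)/5630 = 11.48668
P(34) = 70300 / (1 + 11.48668·e^(−0.0214·34)) = 70300 / (1 + 11.48668·0.483067)
= 70300 / 6.54883 ≈ 10734.73

≈ 10,700 enrolled students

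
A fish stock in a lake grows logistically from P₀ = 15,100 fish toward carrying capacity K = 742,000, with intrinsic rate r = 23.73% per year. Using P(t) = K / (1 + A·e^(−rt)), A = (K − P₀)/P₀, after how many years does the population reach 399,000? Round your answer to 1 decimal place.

t ≈ 17.0 years

A = (742000 − 15100)/15100 = 48.13907
399000 = 742000/(1 + 48.13907·e^(−0.2373t)) → 1 + 48.13907·e^(−0.2373t) = 1.85965
e^(−0.2373t) = 0.017858 → t = ln(55.99851)/0.2373 = 4.02533/0.2373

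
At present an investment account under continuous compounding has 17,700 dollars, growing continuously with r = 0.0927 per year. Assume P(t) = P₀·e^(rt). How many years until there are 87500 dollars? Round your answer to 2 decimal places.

87500 = 17700 · e^(0.0927·t)
t = ln(87500/17700) / 0.0927 = ln(4.9435) / 0.0927 = 1.59807 / 0.0927

t ≈ 17.24 years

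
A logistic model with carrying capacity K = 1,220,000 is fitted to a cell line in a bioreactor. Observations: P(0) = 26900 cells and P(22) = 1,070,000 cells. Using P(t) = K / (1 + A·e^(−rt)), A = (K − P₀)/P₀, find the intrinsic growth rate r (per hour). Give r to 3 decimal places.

A = (1220000 − 26900)/26900 = 44.35316
1070000 = 1220000/(1 + 44.35316·e^(−r·22)) → e^(−22r) = (1.14019 − 1)/44.35316 = 0.003161
r = −ln(0.003161)/22 = 5.75696/22

r ≈ 0.262 per hour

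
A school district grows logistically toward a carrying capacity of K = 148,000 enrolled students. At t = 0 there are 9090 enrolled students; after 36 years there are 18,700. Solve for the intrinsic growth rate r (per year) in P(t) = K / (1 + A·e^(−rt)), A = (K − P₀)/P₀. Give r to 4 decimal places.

r ≈ 0.0220 per year

A = (148000 − 9090)/9090 = 15.28163
18700 = 148000/(1 + 15.28163·e^(−r·36)) → e^(−36r) = (7.91444 − 1)/15.28163 = 0.452467
r = −ln(0.452467)/36 = 0.79304/36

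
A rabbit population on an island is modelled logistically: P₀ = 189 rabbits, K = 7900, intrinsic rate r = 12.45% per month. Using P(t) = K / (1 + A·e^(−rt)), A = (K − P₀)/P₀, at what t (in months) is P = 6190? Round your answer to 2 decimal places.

t ≈ 40.12 months

A = (7900 − 189)/189 = 40.79894
6190 = 7900/(1 + 40.79894·e^(−0.1245t)) → 1 + 40.79894·e^(−0.1245t) = 1.27625
e^(−0.1245t) = 0.006771 → t = ln(147.6874)/0.1245 = 4.9951/0.1245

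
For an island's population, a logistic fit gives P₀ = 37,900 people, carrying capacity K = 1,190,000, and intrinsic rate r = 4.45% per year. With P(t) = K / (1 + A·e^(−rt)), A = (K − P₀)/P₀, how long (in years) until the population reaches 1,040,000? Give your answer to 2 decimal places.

t ≈ 120.24 years

A = (1190000 − 37900)/37900 = 30.39842
1040000 = 1190000/(1 + 30.39842·e^(−0.0445t)) → 1 + 30.39842·e^(−0.0445t) = 1.14423
e^(−0.0445t) = 0.004745 → t = ln(210.76236)/0.0445 = 5.35073/0.0445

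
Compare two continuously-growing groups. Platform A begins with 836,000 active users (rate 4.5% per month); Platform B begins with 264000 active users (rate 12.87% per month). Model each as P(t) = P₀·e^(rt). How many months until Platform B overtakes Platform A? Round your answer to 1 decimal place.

t ≈ 13.8 months

836000·e^(0.045t) = 264000·e^(0.1287t)
836000/264000 = e^((0.1287 − 0.045)t) → ln(3.16667) = 0.0837·t
t = 1.15268 / 0.0837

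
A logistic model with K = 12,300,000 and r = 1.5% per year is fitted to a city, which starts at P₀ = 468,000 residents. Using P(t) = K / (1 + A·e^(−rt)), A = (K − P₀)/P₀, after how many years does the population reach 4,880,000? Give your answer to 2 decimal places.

t ≈ 187.40 years

A = (12300000 − 468000)/468000 = 25.28205
4880000 = 12300000/(1 + 25.28205·e^(−0.015t)) → 1 + 25.28205·e^(−0.015t) = 2.52049
e^(−0.015t) = 0.060141 → t = ln(16.62755)/0.015 = 2.81106/0.015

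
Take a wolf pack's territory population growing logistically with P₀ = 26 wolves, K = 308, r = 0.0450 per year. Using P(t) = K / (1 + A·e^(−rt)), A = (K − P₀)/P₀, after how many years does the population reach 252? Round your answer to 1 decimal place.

t ≈ 86.4 years

A = (308 − 26)/26 = 10.84615
252 = 308/(1 + 10.84615·e^(−0.045t)) → 1 + 10.84615·e^(−0.045t) = 1.22222
e^(−0.045t) = 0.020489 → t = ln(48.80769)/0.045 = 3.88789/0.045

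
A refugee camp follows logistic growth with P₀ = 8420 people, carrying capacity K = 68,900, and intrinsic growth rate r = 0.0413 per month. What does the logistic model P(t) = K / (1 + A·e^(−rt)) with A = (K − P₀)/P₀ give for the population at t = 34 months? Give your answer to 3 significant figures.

A = (68900 − 8420)/8420 = 7.1829
P(34) = 68900 / (1 + 7.1829·e^(−0.0413·34)) = 68900 / (1 + 7.1829·0.245563)
= 68900 / 2.76386 ≈ 24928.93

≈ 24,900 people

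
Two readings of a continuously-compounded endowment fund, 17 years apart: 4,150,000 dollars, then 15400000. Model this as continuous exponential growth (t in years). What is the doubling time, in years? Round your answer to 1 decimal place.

r = ln(15400000/4150000) / 17 = ln(3.71084) / 17 ≈ 0.077133 per year
doubling time = ln 2 / |r| = 0.69315 / 0.077133

doubling time ≈ 9.0 years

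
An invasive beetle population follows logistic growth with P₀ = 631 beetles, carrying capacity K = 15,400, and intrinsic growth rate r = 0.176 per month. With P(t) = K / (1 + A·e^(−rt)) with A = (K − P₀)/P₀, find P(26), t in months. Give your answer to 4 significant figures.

A = (15400 − 631)/631 = 23.40571
P(26) = 15400 / (1 + 23.40571·e^(−0.176·26)) = 15400 / (1 + 23.40571·0.010296)
= 15400 / 1.24099 ≈ 12409.5

≈ 12,410 beetles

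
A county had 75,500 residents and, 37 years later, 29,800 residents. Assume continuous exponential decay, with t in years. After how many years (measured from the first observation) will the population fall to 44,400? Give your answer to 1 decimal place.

t ≈ 21.1 years

r = ln(29800/75500) / 37 ≈ -0.025125 per year
t = ln(44400/75500) / r = -0.53089 / -0.025125 ≈ 21.13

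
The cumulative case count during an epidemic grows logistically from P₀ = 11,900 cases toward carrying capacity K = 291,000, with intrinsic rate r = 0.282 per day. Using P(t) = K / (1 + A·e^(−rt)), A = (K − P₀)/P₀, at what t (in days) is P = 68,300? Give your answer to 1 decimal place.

A = (291000 − 11900)/11900 = 23.45378
68300 = 291000/(1 + 23.45378·e^(−0.282t)) → 1 + 23.45378·e^(−0.282t) = 4.26061
e^(−0.282t) = 0.139023 → t = ln(7.19305)/0.282 = 1.97312/0.282

t ≈ 7.0 days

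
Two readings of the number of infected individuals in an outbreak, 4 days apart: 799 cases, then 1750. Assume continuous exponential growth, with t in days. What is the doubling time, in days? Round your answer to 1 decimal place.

r = ln(1750/799) / 4 = ln(2.19024) / 4 ≈ 0.196003 per day
doubling time = ln 2 / |r| = 0.69315 / 0.196003

doubling time ≈ 3.5 days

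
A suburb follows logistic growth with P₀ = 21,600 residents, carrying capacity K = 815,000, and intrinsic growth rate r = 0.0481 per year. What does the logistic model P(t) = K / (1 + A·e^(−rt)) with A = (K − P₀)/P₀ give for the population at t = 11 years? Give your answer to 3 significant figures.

≈ 36,000 residents

A = (815000 − 21600)/21600 = 36.73148
P(11) = 815000 / (1 + 36.73148·e^(−0.0481·11)) = 815000 / (1 + 36.73148·0.589135)
= 815000 / 22.6398 ≈ 35998.55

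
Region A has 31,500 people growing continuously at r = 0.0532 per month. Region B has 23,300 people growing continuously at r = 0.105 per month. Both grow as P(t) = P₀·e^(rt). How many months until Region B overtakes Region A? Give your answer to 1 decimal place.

31500·e^(0.0532t) = 23300·e^(0.105t)
31500/23300 = e^((0.105 − 0.0532)t) → ln(1.35193) = 0.0518·t
t = 0.30153 / 0.0518

t ≈ 5.8 months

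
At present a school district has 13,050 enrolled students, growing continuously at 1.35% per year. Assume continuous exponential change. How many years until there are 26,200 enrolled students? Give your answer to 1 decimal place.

t ≈ 51.6 years

26200 = 13050 · e^(0.0135·t)
t = ln(26200/13050) / 0.0135 = ln(2.00766) / 0.0135 = 0.69697 / 0.0135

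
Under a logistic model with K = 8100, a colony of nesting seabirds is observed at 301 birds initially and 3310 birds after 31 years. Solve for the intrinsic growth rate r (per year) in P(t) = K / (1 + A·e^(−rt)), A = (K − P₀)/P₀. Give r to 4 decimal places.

A = (8100 − 301)/301 = 25.9103
3310 = 8100/(1 + 25.9103·e^(−r·31)) → e^(−31r) = (2.44713 − 1)/25.9103 = 0.055852
r = −ln(0.055852)/31 = 2.88506/31

r ≈ 0.0931 per year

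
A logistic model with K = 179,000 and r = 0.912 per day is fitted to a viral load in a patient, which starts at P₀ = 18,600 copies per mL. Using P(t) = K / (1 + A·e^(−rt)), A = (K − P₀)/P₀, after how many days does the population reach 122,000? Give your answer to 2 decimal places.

t ≈ 3.20 days

A = (179000 − 18600)/18600 = 8.62366
122000 = 179000/(1 + 8.62366·e^(−0.912t)) → 1 + 8.62366·e^(−0.912t) = 1.46721
e^(−0.912t) = 0.054178 → t = ln(18.45765)/0.912 = 2.91548/0.912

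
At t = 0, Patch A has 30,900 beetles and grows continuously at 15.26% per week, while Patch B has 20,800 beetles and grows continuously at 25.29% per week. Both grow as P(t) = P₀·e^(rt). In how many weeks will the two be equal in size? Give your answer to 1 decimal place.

30900·e^(0.1526t) = 20800·e^(0.2529t)
30900/20800 = e^((0.2529 − 0.1526)t) → ln(1.48558) = 0.1003·t
t = 0.3958 / 0.1003

t ≈ 3.9 weeks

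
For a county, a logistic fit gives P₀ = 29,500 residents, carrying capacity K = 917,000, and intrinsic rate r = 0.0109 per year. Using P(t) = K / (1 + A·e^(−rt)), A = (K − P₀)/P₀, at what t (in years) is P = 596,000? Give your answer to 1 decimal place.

A = (917000 − 29500)/29500 = 30.08475
596000 = 917000/(1 + 30.08475·e^(−0.0109t)) → 1 + 30.08475·e^(−0.0109t) = 1.53859
e^(−0.0109t) = 0.017902 → t = ln(55.85828)/0.0109 = 4.02282/0.0109

t ≈ 369.1 years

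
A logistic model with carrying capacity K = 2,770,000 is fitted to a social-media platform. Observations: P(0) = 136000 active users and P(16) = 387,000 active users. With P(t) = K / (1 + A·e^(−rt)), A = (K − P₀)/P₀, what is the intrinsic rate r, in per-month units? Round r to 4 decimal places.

A = (2770000 − 136000)/136000 = 19.36765
387000 = 2770000/(1 + 19.36765·e^(−r·16)) → e^(−16r) = (7.15762 − 1)/19.36765 = 0.317933
r = −ln(0.317933)/16 = 1.14591/16

r ≈ 0.0716 per month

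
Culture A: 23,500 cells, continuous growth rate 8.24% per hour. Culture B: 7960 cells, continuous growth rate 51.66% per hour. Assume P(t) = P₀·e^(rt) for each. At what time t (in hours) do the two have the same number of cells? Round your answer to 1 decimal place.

t ≈ 2.5 hours

23500·e^(0.0824t) = 7960·e^(0.5166t)
23500/7960 = e^((0.5166 − 0.0824)t) → ln(2.95226) = 0.4342·t
t = 1.08257 / 0.4342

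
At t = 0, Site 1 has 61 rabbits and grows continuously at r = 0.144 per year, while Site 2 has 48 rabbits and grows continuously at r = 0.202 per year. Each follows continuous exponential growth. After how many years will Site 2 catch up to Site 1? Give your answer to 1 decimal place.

61·e^(0.144t) = 48·e^(0.202t)
61/48 = e^((0.202 − 0.144)t) → ln(1.27083) = 0.058·t
t = 0.23967 / 0.058

t ≈ 4.1 years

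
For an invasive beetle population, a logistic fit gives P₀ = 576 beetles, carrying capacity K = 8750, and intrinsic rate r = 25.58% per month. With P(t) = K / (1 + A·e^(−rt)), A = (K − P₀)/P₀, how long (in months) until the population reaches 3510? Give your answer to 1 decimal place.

t ≈ 8.8 months

A = (8750 − 576)/576 = 14.19097
3510 = 8750/(1 + 14.19097·e^(−0.2558t)) → 1 + 14.19097·e^(−0.2558t) = 2.49288
e^(−0.2558t) = 0.105199 → t = ln(9.50578)/0.2558 = 2.2519/0.2558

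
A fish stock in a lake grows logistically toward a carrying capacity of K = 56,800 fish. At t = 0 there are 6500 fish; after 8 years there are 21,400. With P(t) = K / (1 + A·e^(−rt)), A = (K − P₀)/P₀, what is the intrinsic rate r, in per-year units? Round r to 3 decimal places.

A = (56800 − 6500)/6500 = 7.73846
21400 = 56800/(1 + 7.73846·e^(−r·8)) → e^(−8r) = (2.65421 − 1)/7.73846 = 0.213764
r = −ln(0.213764)/8 = 1.54288/8

r ≈ 0.193 per year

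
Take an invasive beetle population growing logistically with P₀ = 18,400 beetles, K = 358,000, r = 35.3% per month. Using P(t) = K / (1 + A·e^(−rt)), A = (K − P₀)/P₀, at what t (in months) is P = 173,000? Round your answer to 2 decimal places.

A = (358000 − 18400)/18400 = 18.45652
173000 = 358000/(1 + 18.45652·e^(−0.353t)) → 1 + 18.45652·e^(−0.353t) = 2.06936
e^(−0.353t) = 0.05794 → t = ln(17.25934)/0.353 = 2.84835/0.353

t ≈ 8.07 months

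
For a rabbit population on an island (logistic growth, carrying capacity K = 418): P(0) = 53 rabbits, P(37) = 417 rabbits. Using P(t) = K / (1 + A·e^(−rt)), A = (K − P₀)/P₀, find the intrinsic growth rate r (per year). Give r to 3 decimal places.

r ≈ 0.215 per year

A = (418 − 53)/53 = 6.88679
417 = 418/(1 + 6.88679·e^(−r·37)) → e^(−37r) = (1.0024 − 1)/6.88679 = 0.000348
r = −ln(0.000348)/37 = 7.96269/37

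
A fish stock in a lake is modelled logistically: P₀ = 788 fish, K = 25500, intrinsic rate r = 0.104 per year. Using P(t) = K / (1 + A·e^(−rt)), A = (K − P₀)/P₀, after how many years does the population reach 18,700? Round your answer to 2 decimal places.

t ≈ 42.86 years

A = (25500 − 788)/788 = 31.36041
18700 = 25500/(1 + 31.36041·e^(−0.104t)) → 1 + 31.36041·e^(−0.104t) = 1.36364
e^(−0.104t) = 0.011595 → t = ln(86.24112)/0.104 = 4.45715/0.104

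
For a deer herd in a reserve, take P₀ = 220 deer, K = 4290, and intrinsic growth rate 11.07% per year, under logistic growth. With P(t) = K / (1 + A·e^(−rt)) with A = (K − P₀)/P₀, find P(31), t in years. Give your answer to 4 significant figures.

A = (4290 − 220)/220 = 18.5
P(31) = 4290 / (1 + 18.5·e^(−0.1107·31)) = 4290 / (1 + 18.5·0.032332)
= 4290 / 1.59814 ≈ 2684.37

≈ 2,684 deer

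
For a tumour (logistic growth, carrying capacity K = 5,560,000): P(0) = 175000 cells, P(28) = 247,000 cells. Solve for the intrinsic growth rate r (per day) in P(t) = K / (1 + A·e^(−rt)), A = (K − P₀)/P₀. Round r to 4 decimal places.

A = (5560000 − 175000)/175000 = 30.77143
247000 = 5560000/(1 + 30.77143·e^(−r·28)) → e^(−28r) = (22.51012 − 1)/30.77143 = 0.699029
r = −ln(0.699029)/28 = 0.35806/28

r ≈ 0.0128 per day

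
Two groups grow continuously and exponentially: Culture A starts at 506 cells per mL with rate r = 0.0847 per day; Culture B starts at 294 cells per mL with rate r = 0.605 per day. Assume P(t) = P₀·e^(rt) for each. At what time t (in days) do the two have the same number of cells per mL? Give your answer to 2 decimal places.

506·e^(0.0847t) = 294·e^(0.605t)
506/294 = e^((0.605 − 0.0847)t) → ln(1.72109) = 0.5203·t
t = 0.54296 / 0.5203

t ≈ 1.04 days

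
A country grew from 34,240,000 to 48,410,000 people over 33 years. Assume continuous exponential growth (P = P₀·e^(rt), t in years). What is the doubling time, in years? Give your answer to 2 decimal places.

r = ln(48410000/34240000) / 33 = ln(1.41384) / 33 ≈ 0.010494 per year
doubling time = ln 2 / |r| = 0.69315 / 0.010494

doubling time ≈ 66.05 years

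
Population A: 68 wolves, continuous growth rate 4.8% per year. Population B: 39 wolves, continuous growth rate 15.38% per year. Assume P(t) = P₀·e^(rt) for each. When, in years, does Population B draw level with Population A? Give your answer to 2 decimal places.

68·e^(0.048t) = 39·e^(0.1538t)
68/39 = e^((0.1538 − 0.048)t) → ln(1.74359) = 0.1058·t
t = 0.55595 / 0.1058

t ≈ 5.25 years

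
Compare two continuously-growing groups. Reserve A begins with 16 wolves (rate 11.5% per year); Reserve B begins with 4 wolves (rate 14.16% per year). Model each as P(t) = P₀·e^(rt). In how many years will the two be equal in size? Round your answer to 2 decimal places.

t ≈ 52.12 years

16·e^(0.115t) = 4·e^(0.1416t)
16/4 = e^((0.1416 − 0.115)t) → ln(4) = 0.0266·t
t = 1.38629 / 0.0266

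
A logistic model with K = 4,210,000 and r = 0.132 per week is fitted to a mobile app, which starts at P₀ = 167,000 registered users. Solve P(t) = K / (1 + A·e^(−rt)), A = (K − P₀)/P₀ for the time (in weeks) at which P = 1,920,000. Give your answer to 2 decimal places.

t ≈ 22.81 weeks

A = (4210000 − 167000)/167000 = 24.20958
1920000 = 4210000/(1 + 24.20958·e^(−0.132t)) → 1 + 24.20958·e^(−0.132t) = 2.19271
e^(−0.132t) = 0.049266 → t = ln(20.29799)/0.132 = 3.01052/0.132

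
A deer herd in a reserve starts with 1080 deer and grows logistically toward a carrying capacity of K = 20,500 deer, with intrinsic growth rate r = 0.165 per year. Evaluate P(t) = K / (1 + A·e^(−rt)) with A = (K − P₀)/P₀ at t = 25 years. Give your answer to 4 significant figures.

≈ 15,880 deer

A = (20500 − 1080)/1080 = 17.98148
P(25) = 20500 / (1 + 17.98148·e^(−0.165·25)) = 20500 / (1 + 17.98148·0.016163)
= 20500 / 1.29064 ≈ 15883.55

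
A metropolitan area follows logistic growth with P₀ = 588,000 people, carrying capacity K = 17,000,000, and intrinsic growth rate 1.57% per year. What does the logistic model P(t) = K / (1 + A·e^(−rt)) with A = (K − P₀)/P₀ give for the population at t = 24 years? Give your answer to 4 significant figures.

≈ 843,700 people

A = (17000000 − 588000)/588000 = 27.91156
P(24) = 17000000 / (1 + 27.91156·e^(−0.0157·24)) = 17000000 / (1 + 27.91156·0.686053)
= 17000000 / 20.14882 ≈ 843721.86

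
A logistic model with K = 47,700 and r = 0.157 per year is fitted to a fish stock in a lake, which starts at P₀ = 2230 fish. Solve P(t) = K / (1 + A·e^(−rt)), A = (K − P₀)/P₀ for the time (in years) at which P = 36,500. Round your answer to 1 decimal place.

t ≈ 26.7 years

A = (47700 − 2230)/2230 = 20.39013
36500 = 47700/(1 + 20.39013·e^(−0.157t)) → 1 + 20.39013·e^(−0.157t) = 1.30685
e^(−0.157t) = 0.015049 → t = ln(66.44999)/0.157 = 4.19645/0.157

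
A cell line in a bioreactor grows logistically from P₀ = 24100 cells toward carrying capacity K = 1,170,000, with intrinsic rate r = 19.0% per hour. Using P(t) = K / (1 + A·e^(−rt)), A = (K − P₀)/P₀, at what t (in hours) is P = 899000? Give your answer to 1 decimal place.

A = (1170000 − 24100)/24100 = 47.54772
899000 = 1170000/(1 + 47.54772·e^(−0.19t)) → 1 + 47.54772·e^(−0.19t) = 1.30145
e^(−0.19t) = 0.00634 → t = ln(157.7321)/0.19 = 5.0609/0.19

t ≈ 26.6 hours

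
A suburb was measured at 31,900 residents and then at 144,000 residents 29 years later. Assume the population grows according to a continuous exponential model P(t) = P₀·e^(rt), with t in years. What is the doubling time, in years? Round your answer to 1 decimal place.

doubling time ≈ 13.3 years

r = ln(144000/31900) / 29 = ln(4.51411) / 29 ≈ 0.051973 per year
doubling time = ln 2 / |r| = 0.69315 / 0.051973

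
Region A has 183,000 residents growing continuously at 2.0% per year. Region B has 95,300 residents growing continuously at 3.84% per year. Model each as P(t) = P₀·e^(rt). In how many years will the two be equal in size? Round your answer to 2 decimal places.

183000·e^(0.02t) = 95300·e^(0.0384t)
183000/95300 = e^((0.0384 − 0.02)t) → ln(1.92025) = 0.0184·t
t = 0.65246 / 0.0184

t ≈ 35.46 years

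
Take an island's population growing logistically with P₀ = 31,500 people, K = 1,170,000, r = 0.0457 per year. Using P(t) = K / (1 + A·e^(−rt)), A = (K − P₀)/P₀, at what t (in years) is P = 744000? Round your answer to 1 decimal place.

t ≈ 90.7 years

A = (1170000 − 31500)/31500 = 36.14286
744000 = 1170000/(1 + 36.14286·e^(−0.0457t)) → 1 + 36.14286·e^(−0.0457t) = 1.57258
e^(−0.0457t) = 0.015842 → t = ln(63.12274)/0.0457 = 4.14508/0.0457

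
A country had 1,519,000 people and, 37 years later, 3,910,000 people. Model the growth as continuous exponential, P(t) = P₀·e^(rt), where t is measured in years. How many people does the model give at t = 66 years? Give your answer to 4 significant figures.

≈ 8,204,000 people

r = ln(3910000/1519000) / 37 ≈ 0.025554 per year
P(66) = 1519000 · e^(0.025554·66) = 1519000 · 5.40077 ≈ 8203765.88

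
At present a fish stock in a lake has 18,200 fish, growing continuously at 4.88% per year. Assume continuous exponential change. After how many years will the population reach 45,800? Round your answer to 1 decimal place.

t ≈ 18.9 years

45800 = 18200 · e^(0.0488·t)
t = ln(45800/18200) / 0.0488 = ln(2.51648) / 0.0488 = 0.92286 / 0.0488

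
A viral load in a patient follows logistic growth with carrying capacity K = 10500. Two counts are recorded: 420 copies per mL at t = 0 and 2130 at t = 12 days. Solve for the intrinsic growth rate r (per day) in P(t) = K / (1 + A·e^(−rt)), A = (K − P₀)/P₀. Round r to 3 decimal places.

A = (10500 − 420)/420 = 24
2130 = 10500/(1 + 24·e^(−r·12)) → e^(−12r) = (4.92958 − 1)/24 = 0.163732
r = −ln(0.163732)/12 = 1.80952/12

r ≈ 0.151 per day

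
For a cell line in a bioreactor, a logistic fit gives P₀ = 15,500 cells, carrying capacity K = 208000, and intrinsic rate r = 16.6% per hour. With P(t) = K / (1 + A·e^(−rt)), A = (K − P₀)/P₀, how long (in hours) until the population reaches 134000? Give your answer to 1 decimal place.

t ≈ 18.8 hours

A = (208000 − 15500)/15500 = 12.41935
134000 = 208000/(1 + 12.41935·e^(−0.166t)) → 1 + 12.41935·e^(−0.166t) = 1.55224
e^(−0.166t) = 0.044466 → t = ln(22.4891)/0.166 = 3.11303/0.166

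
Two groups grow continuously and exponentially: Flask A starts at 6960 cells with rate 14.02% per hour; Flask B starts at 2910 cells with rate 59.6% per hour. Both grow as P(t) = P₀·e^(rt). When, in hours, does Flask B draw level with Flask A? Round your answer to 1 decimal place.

6960·e^(0.1402t) = 2910·e^(0.596t)
6960/2910 = e^((0.596 − 0.1402)t) → ln(2.39175) = 0.4558·t
t = 0.87203 / 0.4558

t ≈ 1.9 hours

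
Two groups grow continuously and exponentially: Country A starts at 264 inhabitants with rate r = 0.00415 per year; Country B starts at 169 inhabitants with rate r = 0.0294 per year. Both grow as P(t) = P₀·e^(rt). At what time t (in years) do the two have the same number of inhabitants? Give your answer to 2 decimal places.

264·e^(0.00415t) = 169·e^(0.0294t)
264/169 = e^((0.0294 − 0.00415)t) → ln(1.56213) = 0.02525·t
t = 0.44605 / 0.02525

t ≈ 17.67 years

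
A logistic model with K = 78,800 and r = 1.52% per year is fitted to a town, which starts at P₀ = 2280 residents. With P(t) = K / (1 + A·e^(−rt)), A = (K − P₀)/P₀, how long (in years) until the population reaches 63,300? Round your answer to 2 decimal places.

A = (78800 − 2280)/2280 = 33.5614
63300 = 78800/(1 + 33.5614·e^(−0.0152t)) → 1 + 33.5614·e^(−0.0152t) = 1.24487
e^(−0.0152t) = 0.007296 → t = ln(137.06044)/0.0152 = 4.92042/0.0152

t ≈ 323.71 years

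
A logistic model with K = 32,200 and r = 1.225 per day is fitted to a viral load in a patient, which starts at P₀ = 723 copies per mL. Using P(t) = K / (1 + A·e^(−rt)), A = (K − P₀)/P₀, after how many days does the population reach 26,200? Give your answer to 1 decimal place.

t ≈ 4.3 days

A = (32200 − 723)/723 = 43.53665
26200 = 32200/(1 + 43.53665·e^(−1.225t)) → 1 + 43.53665·e^(−1.225t) = 1.22901
e^(−1.225t) = 0.00526 → t = ln(190.11005)/1.225 = 5.2476/1.225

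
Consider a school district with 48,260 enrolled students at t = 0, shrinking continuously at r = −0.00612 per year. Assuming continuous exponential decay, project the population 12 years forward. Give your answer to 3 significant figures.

P(12) = 48260 · e^(-0.00612·12) = 48260 · e^(-0.07344)
= 48260 · 0.92919 ≈ 44842.8

≈ 44,800 enrolled students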